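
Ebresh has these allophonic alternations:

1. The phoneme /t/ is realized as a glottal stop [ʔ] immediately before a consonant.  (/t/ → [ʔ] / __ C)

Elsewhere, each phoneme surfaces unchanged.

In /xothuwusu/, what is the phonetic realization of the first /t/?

Rule 1 applies to /t/ (between /o/ and /h/: immediately before a consonant) → [ʔ].

[ʔ]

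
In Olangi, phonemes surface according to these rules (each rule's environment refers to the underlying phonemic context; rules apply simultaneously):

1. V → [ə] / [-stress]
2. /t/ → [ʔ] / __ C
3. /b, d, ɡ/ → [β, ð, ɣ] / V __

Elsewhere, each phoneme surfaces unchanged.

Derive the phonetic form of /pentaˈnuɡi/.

/p/ stays [p].
/e/ (between /p/ and /n/): in an unstressed syllable, so rule 1 applies → [ə].
/n/ stays [n].
/t/ (between /n/ and /a/): rule 2 targets it, but not immediately before a consonant → unchanged [t].
/a/ — between /t/ and /n/, in an unstressed syllable — surfaces as [ə] (rule 1).
/n/ stays [n].
/u/ (between /n/ and /ɡ/): rule 1 targets it, but not in an unstressed syllable → unchanged [u].
Rule 3 applies to /ɡ/ (between /u/ and /i/: immediately after a vowel) → [ɣ].
Rule 1 applies to /i/ (word-final: in an unstressed syllable) → [ə].

[pəntəˈnuɣə]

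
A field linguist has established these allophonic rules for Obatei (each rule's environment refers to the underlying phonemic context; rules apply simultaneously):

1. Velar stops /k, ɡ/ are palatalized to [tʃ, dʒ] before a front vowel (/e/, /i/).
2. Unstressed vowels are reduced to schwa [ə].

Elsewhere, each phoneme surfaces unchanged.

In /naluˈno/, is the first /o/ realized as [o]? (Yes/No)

Yes

/o/ (word-final) is in the target of rule 2 but the environment (in an unstressed syllable) is not met → [o].
The actual realization is [o], which matches [o].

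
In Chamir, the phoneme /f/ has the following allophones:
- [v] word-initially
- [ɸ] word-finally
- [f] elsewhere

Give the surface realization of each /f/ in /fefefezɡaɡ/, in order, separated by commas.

Occurrence 1 (position 1): word-initially → [v].
Occurrence 2 (position 3): no conditioning environment matches → elsewhere allophone [f].
Occurrence 3 (position 5): no conditioning environment matches → elsewhere allophone [f].

[v], [f], [f]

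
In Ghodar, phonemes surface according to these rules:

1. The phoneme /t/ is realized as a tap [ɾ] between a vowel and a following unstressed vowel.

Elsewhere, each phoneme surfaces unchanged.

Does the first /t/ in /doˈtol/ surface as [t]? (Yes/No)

Yes

/t/ (between /o/ and /o/) is in the target of rule 1 but the environment (between a vowel and a following unstressed vowel) is not met → [t].
The actual realization is [t], which matches [t].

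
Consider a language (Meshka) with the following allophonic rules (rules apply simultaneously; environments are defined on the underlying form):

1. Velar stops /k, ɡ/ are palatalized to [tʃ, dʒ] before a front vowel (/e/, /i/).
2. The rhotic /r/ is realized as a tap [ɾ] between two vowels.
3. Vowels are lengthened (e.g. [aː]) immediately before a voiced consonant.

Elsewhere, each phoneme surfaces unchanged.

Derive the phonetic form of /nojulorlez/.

[noːjuːloːrleːz]

/n/ — not in any rule's target class → [n].
/o/ (between /n/ and /j/): before a voiced consonant, so rule 3 applies → [oː].
/j/ (between /o/ and /u/) is unaffected → [j].
Rule 3 applies to /u/ (between /j/ and /l/: before a voiced consonant) → [uː].
/l/ — not in any rule's target class → [l].
/o/ meets the environment for rule 3 (before a voiced consonant) → [oː].
/r/ (between /o/ and /l/) fails the environment for rule 2, so it stays [r].
/l/ (between /r/ and /e/): no rule targets it → [l].
/e/ (between /l/ and /z/) occurs before a voiced consonant → [eː] by rule 3.
/z/ (word-final): no rule targets it → [z].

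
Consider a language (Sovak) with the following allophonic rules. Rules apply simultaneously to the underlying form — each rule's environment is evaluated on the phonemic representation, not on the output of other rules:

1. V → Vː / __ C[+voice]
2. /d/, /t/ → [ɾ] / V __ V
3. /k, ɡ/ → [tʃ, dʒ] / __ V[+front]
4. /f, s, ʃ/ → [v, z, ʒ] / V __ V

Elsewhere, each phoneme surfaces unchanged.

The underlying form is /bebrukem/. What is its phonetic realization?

Rule 1 applies to /e/ (between /b/ and /b/: before a voiced consonant) → [eː].
/u/ — between /r/ and /k/; rule 1 does not apply here → [u].
/k/ (between /u/ and /e/) occurs before a front vowel → [tʃ] by rule 3.
Rule 1 applies to /e/ (between /k/ and /m/: before a voiced consonant) → [eː].

[beːbrutʃeːm]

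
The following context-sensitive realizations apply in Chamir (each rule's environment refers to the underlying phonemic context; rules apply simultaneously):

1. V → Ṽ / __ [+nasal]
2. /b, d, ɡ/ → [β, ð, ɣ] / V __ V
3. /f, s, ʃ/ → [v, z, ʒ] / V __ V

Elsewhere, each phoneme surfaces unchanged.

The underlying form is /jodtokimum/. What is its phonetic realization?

[jodtokĩmũm]

/j/ stays [j].
/o/ — between /j/ and /d/; rule 1 does not apply here → [o].
/d/ — between /o/ and /t/; rule 2 does not apply here → [d].
/t/ (between /d/ and /o/) is unaffected → [t].
/o/ (between /t/ and /k/) fails the environment for rule 1, so it stays [o].
/k/ — not in any rule's target class → [k].
/i/ (between /k/ and /m/): before a nasal consonant, so rule 1 applies → [ĩ].
/m/ (between /i/ and /u/): no rule targets it → [m].
/u/ (between /m/ and /m/): before a nasal consonant, so rule 1 applies → [ũ].
/m/ — not in any rule's target class → [m].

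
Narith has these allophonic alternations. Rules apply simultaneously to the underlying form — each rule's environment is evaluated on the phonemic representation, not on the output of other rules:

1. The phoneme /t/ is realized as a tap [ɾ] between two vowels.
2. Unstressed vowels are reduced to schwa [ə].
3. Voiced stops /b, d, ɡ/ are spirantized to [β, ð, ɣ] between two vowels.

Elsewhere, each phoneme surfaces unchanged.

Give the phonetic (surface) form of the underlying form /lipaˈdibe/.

[ləpəˈðiβə]

/l/ (word-initial): no rule targets it → [l].
Rule 2 applies to /i/ (between /l/ and /p/: in an unstressed syllable) → [ə].
/p/ stays [p].
/a/ meets the environment for rule 2 (in an unstressed syllable) → [ə].
/d/ (between /a/ and /i/): between two vowels, so rule 3 applies → [ð].
/i/ (between /d/ and /b/): rule 2 targets it, but not in an unstressed syllable → unchanged [i].
/b/ — between /i/ and /e/, between two vowels — surfaces as [β] (rule 3).
/e/ — word-final, in an unstressed syllable — surfaces as [ə] (rule 2).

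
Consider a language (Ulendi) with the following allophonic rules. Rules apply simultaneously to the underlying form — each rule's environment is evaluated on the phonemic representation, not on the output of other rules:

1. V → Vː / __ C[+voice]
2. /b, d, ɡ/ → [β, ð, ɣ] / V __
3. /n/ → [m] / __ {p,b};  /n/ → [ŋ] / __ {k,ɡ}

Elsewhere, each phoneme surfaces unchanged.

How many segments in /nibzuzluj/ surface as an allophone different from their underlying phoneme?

Segments that undergo a rule: /i/ → [iː] (rule 1); /b/ → [β] (rule 2); /u/ → [uː] (rule 1); /u/ → [uː] (rule 1).
All other segments surface unchanged.

4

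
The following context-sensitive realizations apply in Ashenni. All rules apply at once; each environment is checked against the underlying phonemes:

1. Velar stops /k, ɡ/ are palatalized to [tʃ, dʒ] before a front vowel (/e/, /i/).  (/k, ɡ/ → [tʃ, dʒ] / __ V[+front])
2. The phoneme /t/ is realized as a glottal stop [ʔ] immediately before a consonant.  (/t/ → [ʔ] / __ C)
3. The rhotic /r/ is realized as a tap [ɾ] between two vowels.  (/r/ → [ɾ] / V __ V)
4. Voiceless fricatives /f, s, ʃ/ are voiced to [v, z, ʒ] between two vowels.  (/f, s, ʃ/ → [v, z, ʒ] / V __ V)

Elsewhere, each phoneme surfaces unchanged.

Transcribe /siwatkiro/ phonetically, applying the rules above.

[siwaʔtʃiɾo]

/s/ (word-initial) fails the environment for rule 4, so it stays [s].
/i/ stays [i].
/w/ (between /i/ and /a/): no rule targets it → [w].
/a/ stays [a].
Rule 2 applies to /t/ (between /a/ and /k/: immediately before a consonant) → [ʔ].
/k/ meets the environment for rule 1 (before a front vowel) → [tʃ].
/i/ — not in any rule's target class → [i].
/r/ (between /i/ and /o/) occurs between two vowels → [ɾ] by rule 3.
/o/ — not in any rule's target class → [o].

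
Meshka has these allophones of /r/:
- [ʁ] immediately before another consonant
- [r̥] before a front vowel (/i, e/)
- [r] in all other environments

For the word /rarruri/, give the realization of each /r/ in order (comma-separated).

[r], [ʁ], [r], [r̥]

Occurrence 1 (position 1): no conditioning environment matches → elsewhere allophone [r].
Occurrence 2 (position 3): immediately before another consonant → [ʁ].
Occurrence 3 (position 4): no conditioning environment matches → elsewhere allophone [r].
Occurrence 4 (position 6): before a front vowel (/i, e/) → [r̥].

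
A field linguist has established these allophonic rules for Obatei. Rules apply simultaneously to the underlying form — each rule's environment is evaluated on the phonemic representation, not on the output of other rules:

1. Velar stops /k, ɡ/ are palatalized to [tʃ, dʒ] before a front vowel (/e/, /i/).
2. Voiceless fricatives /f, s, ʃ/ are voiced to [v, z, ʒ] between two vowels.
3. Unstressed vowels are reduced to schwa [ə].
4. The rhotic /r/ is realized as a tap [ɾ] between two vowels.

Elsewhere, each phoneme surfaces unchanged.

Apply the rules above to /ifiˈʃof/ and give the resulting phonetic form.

/i/ — word-initial, in an unstressed syllable — surfaces as [ə] (rule 3).
/f/ — between /i/ and /i/, between two vowels — surfaces as [v] (rule 2).
Rule 3 applies to /i/ (between /f/ and /ʃ/: in an unstressed syllable) → [ə].
/ʃ/ — between /i/ and /o/, between two vowels — surfaces as [ʒ] (rule 2).
/o/ — between /ʃ/ and /f/; rule 3 does not apply here → [o].
/f/ (word-final): rule 2 targets it, but not between two vowels → unchanged [f].

[əvəˈʒof]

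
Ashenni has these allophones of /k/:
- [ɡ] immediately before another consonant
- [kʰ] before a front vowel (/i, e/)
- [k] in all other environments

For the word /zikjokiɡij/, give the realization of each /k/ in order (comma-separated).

Occurrence 1 (position 3): immediately before another consonant → [ɡ].
Occurrence 2 (position 6): before a front vowel (/i, e/) → [kʰ].

[ɡ], [kʰ]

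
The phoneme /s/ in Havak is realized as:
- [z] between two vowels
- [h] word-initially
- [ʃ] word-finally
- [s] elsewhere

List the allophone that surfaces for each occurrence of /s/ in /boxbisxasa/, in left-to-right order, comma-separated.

Occurrence 1 (position 6): no conditioning environment matches → elsewhere allophone [s].
Occurrence 2 (position 9): between two vowels → [z].

[s], [z]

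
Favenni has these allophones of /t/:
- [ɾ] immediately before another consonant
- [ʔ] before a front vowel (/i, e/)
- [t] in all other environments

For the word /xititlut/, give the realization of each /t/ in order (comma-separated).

Occurrence 1 (position 3): before a front vowel (/i, e/) → [ʔ].
Occurrence 2 (position 5): immediately before another consonant → [ɾ].
Occurrence 3 (position 8): no conditioning environment matches → elsewhere allophone [t].

[ʔ], [ɾ], [t]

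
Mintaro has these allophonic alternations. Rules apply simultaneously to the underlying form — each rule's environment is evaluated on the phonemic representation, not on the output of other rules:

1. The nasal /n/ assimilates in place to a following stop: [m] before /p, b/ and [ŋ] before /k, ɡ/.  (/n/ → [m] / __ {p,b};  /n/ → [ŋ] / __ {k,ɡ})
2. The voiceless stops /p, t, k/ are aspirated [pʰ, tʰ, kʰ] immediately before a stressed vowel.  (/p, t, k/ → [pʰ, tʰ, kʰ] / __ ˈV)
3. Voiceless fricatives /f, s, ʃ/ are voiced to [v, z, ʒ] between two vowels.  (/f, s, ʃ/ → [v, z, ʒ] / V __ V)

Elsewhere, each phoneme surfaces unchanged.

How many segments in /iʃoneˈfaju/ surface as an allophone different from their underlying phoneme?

Segments that undergo a rule: /ʃ/ → [ʒ] (rule 3); /f/ → [v] (rule 3).
All other segments surface unchanged.

2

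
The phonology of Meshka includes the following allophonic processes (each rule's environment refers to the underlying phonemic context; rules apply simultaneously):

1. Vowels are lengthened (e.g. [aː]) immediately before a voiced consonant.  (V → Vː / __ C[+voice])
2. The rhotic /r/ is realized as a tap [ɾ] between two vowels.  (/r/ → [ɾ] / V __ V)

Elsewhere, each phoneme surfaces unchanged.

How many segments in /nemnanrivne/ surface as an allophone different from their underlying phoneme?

3

Segments that undergo a rule: /e/ → [eː] (rule 1); /a/ → [aː] (rule 1); /i/ → [iː] (rule 1).
All other segments surface unchanged.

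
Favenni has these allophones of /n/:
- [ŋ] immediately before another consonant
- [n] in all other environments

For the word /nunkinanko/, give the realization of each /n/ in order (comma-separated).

Occurrence 1 (position 1): no conditioning environment matches → elsewhere allophone [n].
Occurrence 2 (position 3): immediately before another consonant → [ŋ].
Occurrence 3 (position 6): no conditioning environment matches → elsewhere allophone [n].
Occurrence 4 (position 8): immediately before another consonant → [ŋ].

[n], [ŋ], [n], [ŋ]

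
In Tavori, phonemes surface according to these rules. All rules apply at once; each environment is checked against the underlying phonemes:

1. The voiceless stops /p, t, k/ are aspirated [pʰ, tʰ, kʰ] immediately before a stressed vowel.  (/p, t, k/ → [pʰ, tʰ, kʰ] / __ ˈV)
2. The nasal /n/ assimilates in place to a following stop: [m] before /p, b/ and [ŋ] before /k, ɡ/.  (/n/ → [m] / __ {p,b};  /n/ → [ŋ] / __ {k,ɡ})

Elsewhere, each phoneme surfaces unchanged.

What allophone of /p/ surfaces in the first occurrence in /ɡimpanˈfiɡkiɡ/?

[p]

/p/ (between /m/ and /a/): rule 1 targets it, but not immediately before a stressed vowel → unchanged [p].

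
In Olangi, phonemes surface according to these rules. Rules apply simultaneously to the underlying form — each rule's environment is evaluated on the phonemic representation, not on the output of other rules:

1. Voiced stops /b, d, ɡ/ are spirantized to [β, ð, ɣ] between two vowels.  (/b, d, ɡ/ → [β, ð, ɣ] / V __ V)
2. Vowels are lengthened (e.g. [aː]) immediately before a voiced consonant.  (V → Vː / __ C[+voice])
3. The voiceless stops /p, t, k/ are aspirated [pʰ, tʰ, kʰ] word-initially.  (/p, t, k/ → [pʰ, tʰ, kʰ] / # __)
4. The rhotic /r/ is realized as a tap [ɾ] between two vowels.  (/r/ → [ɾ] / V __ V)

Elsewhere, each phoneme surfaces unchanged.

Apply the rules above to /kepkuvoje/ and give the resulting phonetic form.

[kʰepkuːvoːje]

/k/ — word-initial, word-initially — surfaces as [kʰ] (rule 3).
/e/ (between /k/ and /p/) fails the environment for rule 2, so it stays [e].
/p/ (between /e/ and /k/): rule 3 targets it, but not word-initially → unchanged [p].
/k/ (between /p/ and /u/) fails the environment for rule 3, so it stays [k].
/u/ (between /k/ and /v/): before a voiced consonant, so rule 2 applies → [uː].
/v/ stays [v].
Rule 2 applies to /o/ (between /v/ and /j/: before a voiced consonant) → [oː].
/j/ (between /o/ and /e/) is unaffected → [j].
/e/ (word-final): rule 2 targets it, but not before a voiced consonant → unchanged [e].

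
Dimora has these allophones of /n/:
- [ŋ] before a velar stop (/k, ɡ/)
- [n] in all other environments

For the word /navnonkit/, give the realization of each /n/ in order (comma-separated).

[n], [n], [ŋ]

Occurrence 1 (position 1): no conditioning environment matches → elsewhere allophone [n].
Occurrence 2 (position 4): no conditioning environment matches → elsewhere allophone [n].
Occurrence 3 (position 6): before a velar stop → [ŋ].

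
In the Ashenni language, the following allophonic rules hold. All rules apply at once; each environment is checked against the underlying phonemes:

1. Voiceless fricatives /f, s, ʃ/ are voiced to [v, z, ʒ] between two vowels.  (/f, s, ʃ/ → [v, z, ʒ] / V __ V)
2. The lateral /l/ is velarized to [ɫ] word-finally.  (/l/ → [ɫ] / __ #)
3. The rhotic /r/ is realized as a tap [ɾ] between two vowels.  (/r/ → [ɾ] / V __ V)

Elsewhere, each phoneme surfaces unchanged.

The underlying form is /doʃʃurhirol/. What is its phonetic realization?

[doʃʃurhiɾoɫ]

/d/ (word-initial): no rule targets it → [d].
/o/ (between /d/ and /ʃ/) is unaffected → [o].
/ʃ/ — between /o/ and /ʃ/; rule 1 does not apply here → [ʃ].
/ʃ/ — between /ʃ/ and /u/; rule 1 does not apply here → [ʃ].
/u/ (between /ʃ/ and /r/) is unaffected → [u].
/r/ (between /u/ and /h/) is in the target of rule 3 but the environment (between two vowels) is not met → [r].
/h/ (between /r/ and /i/) is unaffected → [h].
/i/ (between /h/ and /r/): no rule targets it → [i].
/r/ meets the environment for rule 3 (between two vowels) → [ɾ].
/o/ (between /r/ and /l/) is unaffected → [o].
/l/ (word-final) occurs word-finally → [ɫ] by rule 2.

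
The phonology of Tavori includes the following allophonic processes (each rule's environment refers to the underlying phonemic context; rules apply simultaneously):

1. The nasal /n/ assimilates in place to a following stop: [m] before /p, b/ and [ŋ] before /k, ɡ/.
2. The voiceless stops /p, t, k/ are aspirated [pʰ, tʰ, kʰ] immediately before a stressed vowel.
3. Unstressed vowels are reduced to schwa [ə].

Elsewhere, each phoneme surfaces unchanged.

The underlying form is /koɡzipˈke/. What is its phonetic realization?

[kəɡzəpˈkʰe]

/k/ (word-initial) is in the target of rule 2 but the environment (immediately before a stressed vowel) is not met → [k].
Rule 3 applies to /o/ (between /k/ and /ɡ/: in an unstressed syllable) → [ə].
/ɡ/ (between /o/ and /z/): no rule targets it → [ɡ].
/z/ (between /ɡ/ and /i/) is unaffected → [z].
/i/ (between /z/ and /p/): in an unstressed syllable, so rule 3 applies → [ə].
/p/ (between /i/ and /k/): rule 2 targets it, but not immediately before a stressed vowel → unchanged [p].
/k/ (between /p/ and /e/) occurs immediately before a stressed vowel → [kʰ] by rule 2.
/e/ (word-final): rule 3 targets it, but not in an unstressed syllable → unchanged [e].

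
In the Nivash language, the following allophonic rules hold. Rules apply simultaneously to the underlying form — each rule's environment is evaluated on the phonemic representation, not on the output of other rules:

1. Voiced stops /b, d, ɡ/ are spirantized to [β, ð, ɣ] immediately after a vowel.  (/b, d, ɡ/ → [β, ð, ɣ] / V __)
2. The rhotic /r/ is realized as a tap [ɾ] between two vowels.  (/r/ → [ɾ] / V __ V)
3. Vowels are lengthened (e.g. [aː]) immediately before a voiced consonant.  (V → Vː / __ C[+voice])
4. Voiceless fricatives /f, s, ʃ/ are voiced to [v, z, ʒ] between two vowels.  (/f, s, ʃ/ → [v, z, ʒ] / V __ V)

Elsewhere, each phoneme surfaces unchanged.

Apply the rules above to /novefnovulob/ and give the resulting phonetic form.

/o/ (between /n/ and /v/) occurs before a voiced consonant → [oː] by rule 3.
/e/ (between /v/ and /f/): rule 3 targets it, but not before a voiced consonant → unchanged [e].
/f/ (between /e/ and /n/) is in the target of rule 4 but the environment (between two vowels) is not met → [f].
/o/ (between /n/ and /v/): before a voiced consonant, so rule 3 applies → [oː].
/u/ (between /v/ and /l/) occurs before a voiced consonant → [uː] by rule 3.
/o/ (between /l/ and /b/) occurs before a voiced consonant → [oː] by rule 3.
Rule 1 applies to /b/ (word-final: immediately after a vowel) → [β].

[noːvefnoːvuːloːβ]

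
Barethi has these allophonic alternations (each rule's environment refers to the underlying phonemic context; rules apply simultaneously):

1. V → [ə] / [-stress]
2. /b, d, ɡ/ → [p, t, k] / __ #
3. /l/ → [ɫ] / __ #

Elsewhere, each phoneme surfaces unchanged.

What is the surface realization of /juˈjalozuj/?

/j/ stays [j].
Rule 1 applies to /u/ (between /j/ and /j/: in an unstressed syllable) → [ə].
/j/ stays [j].
/a/ (between /j/ and /l/) is in the target of rule 1 but the environment (in an unstressed syllable) is not met → [a].
/l/ (between /a/ and /o/) fails the environment for rule 3, so it stays [l].
/o/ (between /l/ and /z/) occurs in an unstressed syllable → [ə] by rule 1.
/z/ (between /o/ and /u/): no rule targets it → [z].
Rule 1 applies to /u/ (between /z/ and /j/: in an unstressed syllable) → [ə].
/j/ — not in any rule's target class → [j].

[jəˈjaləzəj]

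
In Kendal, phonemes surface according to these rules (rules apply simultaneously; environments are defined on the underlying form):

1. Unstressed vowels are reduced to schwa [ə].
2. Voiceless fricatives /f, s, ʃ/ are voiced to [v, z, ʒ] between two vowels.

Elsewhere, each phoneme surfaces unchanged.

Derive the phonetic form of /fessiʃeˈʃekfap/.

[fəssəʒəˈʒekfəp]

/f/ (word-initial) is in the target of rule 2 but the environment (between two vowels) is not met → [f].
/e/ (between /f/ and /s/) occurs in an unstressed syllable → [ə] by rule 1.
/s/ (between /e/ and /s/): rule 2 targets it, but not between two vowels → unchanged [s].
/s/ (between /s/ and /i/): rule 2 targets it, but not between two vowels → unchanged [s].
/i/ (between /s/ and /ʃ/) occurs in an unstressed syllable → [ə] by rule 1.
Rule 2 applies to /ʃ/ (between /i/ and /e/: between two vowels) → [ʒ].
/e/ (between /ʃ/ and /ʃ/): in an unstressed syllable, so rule 1 applies → [ə].
/ʃ/ meets the environment for rule 2 (between two vowels) → [ʒ].
/e/ (between /ʃ/ and /k/): rule 1 targets it, but not in an unstressed syllable → unchanged [e].
/k/ (between /e/ and /f/): no rule targets it → [k].
/f/ (between /k/ and /a/) fails the environment for rule 2, so it stays [f].
Rule 1 applies to /a/ (between /f/ and /p/: in an unstressed syllable) → [ə].
/p/ (word-final): no rule targets it → [p].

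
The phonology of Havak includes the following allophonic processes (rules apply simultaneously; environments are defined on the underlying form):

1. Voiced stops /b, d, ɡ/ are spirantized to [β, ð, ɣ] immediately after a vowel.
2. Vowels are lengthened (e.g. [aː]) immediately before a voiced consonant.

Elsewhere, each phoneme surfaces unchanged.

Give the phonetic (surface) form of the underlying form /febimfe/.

[feːβiːmfe]

/f/ stays [f].
Rule 2 applies to /e/ (between /f/ and /b/: before a voiced consonant) → [eː].
Rule 1 applies to /b/ (between /e/ and /i/: immediately after a vowel) → [β].
/i/ (between /b/ and /m/): before a voiced consonant, so rule 2 applies → [iː].
/m/ (between /i/ and /f/) is unaffected → [m].
/f/ (between /m/ and /e/) is unaffected → [f].
/e/ (word-final): rule 2 targets it, but not before a voiced consonant → unchanged [e].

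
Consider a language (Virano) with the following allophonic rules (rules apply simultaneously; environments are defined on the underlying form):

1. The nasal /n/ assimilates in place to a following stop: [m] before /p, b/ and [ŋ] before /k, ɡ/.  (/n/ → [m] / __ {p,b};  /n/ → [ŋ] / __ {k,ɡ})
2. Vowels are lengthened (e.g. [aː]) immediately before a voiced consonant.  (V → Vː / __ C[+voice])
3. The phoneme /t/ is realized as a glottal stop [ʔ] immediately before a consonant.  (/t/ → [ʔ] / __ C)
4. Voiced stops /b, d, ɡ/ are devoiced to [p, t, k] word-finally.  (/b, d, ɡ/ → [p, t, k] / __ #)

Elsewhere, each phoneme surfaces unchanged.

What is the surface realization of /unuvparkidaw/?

[uːnuːvpaːrkiːdaːw]

/u/ (word-initial) occurs before a voiced consonant → [uː] by rule 2.
/n/ (between /u/ and /u/) is in the target of rule 1 but the environment (before a labial or velar stop) is not met → [n].
/u/ (between /n/ and /v/) occurs before a voiced consonant → [uː] by rule 2.
/v/ — not in any rule's target class → [v].
/p/ (between /v/ and /a/) is unaffected → [p].
/a/ (between /p/ and /r/) occurs before a voiced consonant → [aː] by rule 2.
/r/ — not in any rule's target class → [r].
/k/ (between /r/ and /i/): no rule targets it → [k].
/i/ — between /k/ and /d/, before a voiced consonant — surfaces as [iː] (rule 2).
/d/ (between /i/ and /a/) is in the target of rule 4 but the environment (word-finally) is not met → [d].
Rule 2 applies to /a/ (between /d/ and /w/: before a voiced consonant) → [aː].
/w/ — not in any rule's target class → [w].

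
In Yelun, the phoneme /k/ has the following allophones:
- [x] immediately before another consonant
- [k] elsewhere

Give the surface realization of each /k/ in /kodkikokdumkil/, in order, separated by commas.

[k], [k], [k], [x], [k]

Occurrence 1 (position 1): no conditioning environment matches → elsewhere allophone [k].
Occurrence 2 (position 4): no conditioning environment matches → elsewhere allophone [k].
Occurrence 3 (position 6): no conditioning environment matches → elsewhere allophone [k].
Occurrence 4 (position 8): immediately before another consonant → [x].
Occurrence 5 (position 12): no conditioning environment matches → elsewhere allophone [k].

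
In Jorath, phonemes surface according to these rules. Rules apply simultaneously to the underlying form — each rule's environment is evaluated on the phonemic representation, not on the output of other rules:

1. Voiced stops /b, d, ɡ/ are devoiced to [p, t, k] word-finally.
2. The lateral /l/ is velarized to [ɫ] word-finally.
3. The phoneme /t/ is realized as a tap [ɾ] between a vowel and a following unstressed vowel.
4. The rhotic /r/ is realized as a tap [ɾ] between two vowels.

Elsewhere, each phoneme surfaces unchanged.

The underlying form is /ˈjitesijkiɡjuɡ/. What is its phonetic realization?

[ˈjiɾesijkiɡjuk]

/j/ (word-initial) is unaffected → [j].
/i/ (between /j/ and /t/): no rule targets it → [i].
/t/ (between /i/ and /e/): between a vowel and a following unstressed vowel, so rule 3 applies → [ɾ].
/e/ (between /t/ and /s/) is unaffected → [e].
/s/ stays [s].
/i/ stays [i].
/j/ stays [j].
/k/ — not in any rule's target class → [k].
/i/ (between /k/ and /ɡ/) is unaffected → [i].
/ɡ/ (between /i/ and /j/) fails the environment for rule 1, so it stays [ɡ].
/j/ (between /ɡ/ and /u/): no rule targets it → [j].
/u/ (between /j/ and /ɡ/) is unaffected → [u].
Rule 1 applies to /ɡ/ (word-final: word-finally) → [k].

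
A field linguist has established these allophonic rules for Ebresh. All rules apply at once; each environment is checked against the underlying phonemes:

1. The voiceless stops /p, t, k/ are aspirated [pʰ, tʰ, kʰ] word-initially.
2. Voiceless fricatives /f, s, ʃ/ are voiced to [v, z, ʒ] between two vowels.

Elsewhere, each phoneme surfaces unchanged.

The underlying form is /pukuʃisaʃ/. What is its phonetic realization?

/p/ — word-initial, word-initially — surfaces as [pʰ] (rule 1).
/k/ (between /u/ and /u/) is in the target of rule 1 but the environment (word-initially) is not met → [k].
Rule 2 applies to /ʃ/ (between /u/ and /i/: between two vowels) → [ʒ].
Rule 2 applies to /s/ (between /i/ and /a/: between two vowels) → [z].
/ʃ/ (word-final) fails the environment for rule 2, so it stays [ʃ].

[pʰukuʒizaʃ]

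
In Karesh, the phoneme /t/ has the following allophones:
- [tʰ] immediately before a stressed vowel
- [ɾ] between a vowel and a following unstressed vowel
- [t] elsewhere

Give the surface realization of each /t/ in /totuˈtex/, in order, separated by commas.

Occurrence 1 (position 1): no conditioning environment matches → elsewhere allophone [t].
Occurrence 2 (position 3): between a vowel and an unstressed vowel → [ɾ].
Occurrence 3 (position 5): immediately before a stressed vowel → [tʰ].

[t], [ɾ], [tʰ]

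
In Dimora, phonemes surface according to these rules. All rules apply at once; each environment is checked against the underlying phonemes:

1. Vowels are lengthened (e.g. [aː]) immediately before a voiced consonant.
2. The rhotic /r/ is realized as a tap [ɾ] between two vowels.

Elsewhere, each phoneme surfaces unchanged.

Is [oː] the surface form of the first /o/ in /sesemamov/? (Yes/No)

Yes

/o/ meets the environment for rule 1 (before a voiced consonant) → [oː].
The actual realization is [oː], which matches [oː].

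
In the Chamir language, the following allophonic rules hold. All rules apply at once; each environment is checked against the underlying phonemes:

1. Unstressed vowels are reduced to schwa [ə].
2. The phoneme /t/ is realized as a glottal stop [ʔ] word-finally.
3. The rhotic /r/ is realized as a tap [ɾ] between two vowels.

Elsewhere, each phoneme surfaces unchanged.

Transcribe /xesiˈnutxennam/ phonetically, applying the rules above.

/x/ (word-initial) is unaffected → [x].
/e/ — between /x/ and /s/, in an unstressed syllable — surfaces as [ə] (rule 1).
/s/ (between /e/ and /i/) is unaffected → [s].
/i/ (between /s/ and /n/) occurs in an unstressed syllable → [ə] by rule 1.
/n/ — not in any rule's target class → [n].
/u/ (between /n/ and /t/) fails the environment for rule 1, so it stays [u].
/t/ — between /u/ and /x/; rule 2 does not apply here → [t].
/x/ — not in any rule's target class → [x].
/e/ — between /x/ and /n/, in an unstressed syllable — surfaces as [ə] (rule 1).
/n/ stays [n].
/n/ stays [n].
/a/ meets the environment for rule 1 (in an unstressed syllable) → [ə].
/m/ stays [m].

[xəsəˈnutxənnəm]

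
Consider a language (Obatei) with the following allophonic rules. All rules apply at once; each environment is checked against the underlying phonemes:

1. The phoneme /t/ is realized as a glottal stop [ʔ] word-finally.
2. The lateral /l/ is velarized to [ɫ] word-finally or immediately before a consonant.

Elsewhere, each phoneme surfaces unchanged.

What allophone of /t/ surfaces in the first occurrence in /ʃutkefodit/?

[t]

/t/ — between /u/ and /k/; rule 1 does not apply here → [t].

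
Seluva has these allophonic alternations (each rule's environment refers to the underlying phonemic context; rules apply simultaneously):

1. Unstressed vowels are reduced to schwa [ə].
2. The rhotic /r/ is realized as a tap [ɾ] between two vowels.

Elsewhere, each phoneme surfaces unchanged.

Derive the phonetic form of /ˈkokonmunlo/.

[ˈkokənmənlə]

/k/ (word-initial) is unaffected → [k].
/o/ (between /k/ and /k/) fails the environment for rule 1, so it stays [o].
/k/ stays [k].
/o/ meets the environment for rule 1 (in an unstressed syllable) → [ə].
/n/ stays [n].
/m/ stays [m].
Rule 1 applies to /u/ (between /m/ and /n/: in an unstressed syllable) → [ə].
/n/ stays [n].
/l/ stays [l].
/o/ meets the environment for rule 1 (in an unstressed syllable) → [ə].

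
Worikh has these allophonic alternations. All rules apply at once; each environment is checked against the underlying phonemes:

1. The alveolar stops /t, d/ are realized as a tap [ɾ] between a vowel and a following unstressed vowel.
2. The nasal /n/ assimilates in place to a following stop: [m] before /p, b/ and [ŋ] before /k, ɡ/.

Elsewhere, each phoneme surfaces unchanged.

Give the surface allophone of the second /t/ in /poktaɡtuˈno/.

[t]

/t/ — between /ɡ/ and /u/; rule 1 does not apply here → [t].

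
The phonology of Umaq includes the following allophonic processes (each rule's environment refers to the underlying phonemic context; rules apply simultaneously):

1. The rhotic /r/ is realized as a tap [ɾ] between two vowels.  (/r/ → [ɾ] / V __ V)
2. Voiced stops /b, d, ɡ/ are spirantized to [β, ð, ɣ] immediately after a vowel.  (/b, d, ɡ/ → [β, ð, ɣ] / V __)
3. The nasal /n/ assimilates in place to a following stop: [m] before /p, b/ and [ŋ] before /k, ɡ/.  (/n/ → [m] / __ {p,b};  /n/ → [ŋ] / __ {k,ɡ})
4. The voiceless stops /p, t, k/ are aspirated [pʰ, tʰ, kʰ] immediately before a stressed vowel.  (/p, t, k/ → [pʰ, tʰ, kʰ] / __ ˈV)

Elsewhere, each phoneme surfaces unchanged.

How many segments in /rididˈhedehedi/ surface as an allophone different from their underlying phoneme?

Segments that undergo a rule: /d/ → [ð] (rule 2); /d/ → [ð] (rule 2); /d/ → [ð] (rule 2); /d/ → [ð] (rule 2).
All other segments surface unchanged.

4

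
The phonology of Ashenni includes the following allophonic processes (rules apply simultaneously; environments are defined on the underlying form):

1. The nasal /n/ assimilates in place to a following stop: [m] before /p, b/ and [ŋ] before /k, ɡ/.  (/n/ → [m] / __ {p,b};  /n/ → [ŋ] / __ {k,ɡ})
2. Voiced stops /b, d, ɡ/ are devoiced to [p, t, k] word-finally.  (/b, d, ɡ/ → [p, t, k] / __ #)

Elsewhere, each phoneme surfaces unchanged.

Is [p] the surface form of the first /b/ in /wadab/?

/b/ (word-final) occurs word-finally → [p] by rule 2.
The actual realization is [p], which matches [p].

Yes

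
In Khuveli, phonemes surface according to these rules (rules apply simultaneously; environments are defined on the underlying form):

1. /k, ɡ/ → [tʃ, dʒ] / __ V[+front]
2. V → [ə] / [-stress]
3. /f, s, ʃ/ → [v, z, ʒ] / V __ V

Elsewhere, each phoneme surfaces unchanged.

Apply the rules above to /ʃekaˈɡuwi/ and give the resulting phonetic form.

[ʃəkəˈɡuwə]

/ʃ/ (word-initial) fails the environment for rule 3, so it stays [ʃ].
Rule 2 applies to /e/ (between /ʃ/ and /k/: in an unstressed syllable) → [ə].
/k/ (between /e/ and /a/) is in the target of rule 1 but the environment (before a front vowel) is not met → [k].
/a/ (between /k/ and /ɡ/): in an unstressed syllable, so rule 2 applies → [ə].
/ɡ/ — between /a/ and /u/; rule 1 does not apply here → [ɡ].
/u/ (between /ɡ/ and /w/) is in the target of rule 2 but the environment (in an unstressed syllable) is not met → [u].
/w/ (between /u/ and /i/): no rule targets it → [w].
/i/ (word-final) occurs in an unstressed syllable → [ə] by rule 2.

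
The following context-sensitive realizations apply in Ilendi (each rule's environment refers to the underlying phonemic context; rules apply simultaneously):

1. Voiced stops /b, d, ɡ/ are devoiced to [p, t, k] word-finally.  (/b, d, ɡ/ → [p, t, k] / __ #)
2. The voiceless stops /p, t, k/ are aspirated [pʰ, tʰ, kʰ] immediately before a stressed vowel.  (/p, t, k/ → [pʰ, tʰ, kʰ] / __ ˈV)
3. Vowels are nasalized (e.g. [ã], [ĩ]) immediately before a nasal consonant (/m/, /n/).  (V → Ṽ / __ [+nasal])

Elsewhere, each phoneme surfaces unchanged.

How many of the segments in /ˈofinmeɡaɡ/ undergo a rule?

Segments that undergo a rule: /i/ → [ĩ] (rule 3); /ɡ/ → [k] (rule 1).
All other segments surface unchanged.

2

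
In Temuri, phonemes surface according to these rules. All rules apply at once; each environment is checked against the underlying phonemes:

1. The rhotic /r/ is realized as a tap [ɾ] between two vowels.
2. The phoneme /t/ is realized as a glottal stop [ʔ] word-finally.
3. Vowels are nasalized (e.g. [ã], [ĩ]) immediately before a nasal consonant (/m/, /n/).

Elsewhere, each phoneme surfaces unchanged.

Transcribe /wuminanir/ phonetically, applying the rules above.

[wũmĩnãnir]

/w/ (word-initial) is unaffected → [w].
/u/ (between /w/ and /m/) occurs before a nasal consonant → [ũ] by rule 3.
/m/ — not in any rule's target class → [m].
/i/ — between /m/ and /n/, before a nasal consonant — surfaces as [ĩ] (rule 3).
/n/ — not in any rule's target class → [n].
/a/ meets the environment for rule 3 (before a nasal consonant) → [ã].
/n/ — not in any rule's target class → [n].
/i/ (between /n/ and /r/) is in the target of rule 3 but the environment (before a nasal consonant) is not met → [i].
/r/ (word-final): rule 1 targets it, but not between two vowels → unchanged [r].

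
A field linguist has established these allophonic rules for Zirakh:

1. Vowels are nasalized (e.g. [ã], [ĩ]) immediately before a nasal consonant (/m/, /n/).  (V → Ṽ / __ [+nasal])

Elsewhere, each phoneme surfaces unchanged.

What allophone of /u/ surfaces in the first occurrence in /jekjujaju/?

[u]

/u/ (between /j/ and /j/) fails the environment for rule 1, so it stays [u].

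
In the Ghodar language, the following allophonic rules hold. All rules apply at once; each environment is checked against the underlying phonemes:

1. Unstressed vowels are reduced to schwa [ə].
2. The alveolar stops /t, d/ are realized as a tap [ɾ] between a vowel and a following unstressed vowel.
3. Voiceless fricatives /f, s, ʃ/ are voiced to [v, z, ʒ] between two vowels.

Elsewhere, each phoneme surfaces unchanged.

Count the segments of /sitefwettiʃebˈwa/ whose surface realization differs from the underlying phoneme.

Segments that undergo a rule: /i/ → [ə] (rule 1); /t/ → [ɾ] (rule 2); /e/ → [ə] (rule 1); /e/ → [ə] (rule 1); /i/ → [ə] (rule 1); /ʃ/ → [ʒ] (rule 3); /e/ → [ə] (rule 1).
All other segments surface unchanged.

7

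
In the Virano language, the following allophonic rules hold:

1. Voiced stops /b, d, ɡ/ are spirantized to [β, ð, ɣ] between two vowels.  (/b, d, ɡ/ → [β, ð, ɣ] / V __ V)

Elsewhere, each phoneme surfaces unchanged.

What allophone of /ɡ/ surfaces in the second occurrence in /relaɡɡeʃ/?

[ɡ]

/ɡ/ (between /ɡ/ and /e/) fails the environment for rule 1, so it stays [ɡ].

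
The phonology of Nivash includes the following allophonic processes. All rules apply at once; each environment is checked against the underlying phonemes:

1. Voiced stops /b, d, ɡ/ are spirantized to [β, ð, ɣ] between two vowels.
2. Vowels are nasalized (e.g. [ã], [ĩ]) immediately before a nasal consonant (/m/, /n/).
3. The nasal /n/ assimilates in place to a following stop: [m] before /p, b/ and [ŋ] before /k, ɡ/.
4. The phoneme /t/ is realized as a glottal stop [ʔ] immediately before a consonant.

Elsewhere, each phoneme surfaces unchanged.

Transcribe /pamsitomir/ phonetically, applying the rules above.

[pãmsitõmir]

/p/ (word-initial): no rule targets it → [p].
/a/ (between /p/ and /m/) occurs before a nasal consonant → [ã] by rule 2.
/m/ (between /a/ and /s/): no rule targets it → [m].
/s/ (between /m/ and /i/) is unaffected → [s].
/i/ (between /s/ and /t/) is in the target of rule 2 but the environment (before a nasal consonant) is not met → [i].
/t/ (between /i/ and /o/) is in the target of rule 4 but the environment (immediately before a consonant) is not met → [t].
/o/ meets the environment for rule 2 (before a nasal consonant) → [õ].
/m/ — not in any rule's target class → [m].
/i/ (between /m/ and /r/): rule 2 targets it, but not before a nasal consonant → unchanged [i].
/r/ stays [r].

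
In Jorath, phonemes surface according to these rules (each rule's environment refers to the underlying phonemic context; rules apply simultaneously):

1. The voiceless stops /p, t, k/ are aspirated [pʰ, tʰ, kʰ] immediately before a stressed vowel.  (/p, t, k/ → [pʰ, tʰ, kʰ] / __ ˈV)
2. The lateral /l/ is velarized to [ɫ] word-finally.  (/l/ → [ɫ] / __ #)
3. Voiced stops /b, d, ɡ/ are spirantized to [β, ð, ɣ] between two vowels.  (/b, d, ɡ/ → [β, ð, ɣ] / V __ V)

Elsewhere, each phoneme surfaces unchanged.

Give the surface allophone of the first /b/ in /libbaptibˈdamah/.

/b/ (between /i/ and /b/) is in the target of rule 3 but the environment (between two vowels) is not met → [b].

[b]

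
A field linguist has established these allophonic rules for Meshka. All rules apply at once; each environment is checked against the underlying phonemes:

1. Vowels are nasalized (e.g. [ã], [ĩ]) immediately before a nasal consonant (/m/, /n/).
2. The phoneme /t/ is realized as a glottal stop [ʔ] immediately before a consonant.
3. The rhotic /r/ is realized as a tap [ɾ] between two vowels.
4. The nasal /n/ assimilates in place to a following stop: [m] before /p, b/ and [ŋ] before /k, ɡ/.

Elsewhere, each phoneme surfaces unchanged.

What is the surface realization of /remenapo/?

/r/ — word-initial; rule 3 does not apply here → [r].
/e/ — between /r/ and /m/, before a nasal consonant — surfaces as [ẽ] (rule 1).
/m/ (between /e/ and /e/) is unaffected → [m].
/e/ (between /m/ and /n/): before a nasal consonant, so rule 1 applies → [ẽ].
/n/ (between /e/ and /a/) is in the target of rule 4 but the environment (before a labial or velar stop) is not met → [n].
/a/ (between /n/ and /p/) fails the environment for rule 1, so it stays [a].
/p/ — not in any rule's target class → [p].
/o/ (word-final) fails the environment for rule 1, so it stays [o].

[rẽmẽnapo]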